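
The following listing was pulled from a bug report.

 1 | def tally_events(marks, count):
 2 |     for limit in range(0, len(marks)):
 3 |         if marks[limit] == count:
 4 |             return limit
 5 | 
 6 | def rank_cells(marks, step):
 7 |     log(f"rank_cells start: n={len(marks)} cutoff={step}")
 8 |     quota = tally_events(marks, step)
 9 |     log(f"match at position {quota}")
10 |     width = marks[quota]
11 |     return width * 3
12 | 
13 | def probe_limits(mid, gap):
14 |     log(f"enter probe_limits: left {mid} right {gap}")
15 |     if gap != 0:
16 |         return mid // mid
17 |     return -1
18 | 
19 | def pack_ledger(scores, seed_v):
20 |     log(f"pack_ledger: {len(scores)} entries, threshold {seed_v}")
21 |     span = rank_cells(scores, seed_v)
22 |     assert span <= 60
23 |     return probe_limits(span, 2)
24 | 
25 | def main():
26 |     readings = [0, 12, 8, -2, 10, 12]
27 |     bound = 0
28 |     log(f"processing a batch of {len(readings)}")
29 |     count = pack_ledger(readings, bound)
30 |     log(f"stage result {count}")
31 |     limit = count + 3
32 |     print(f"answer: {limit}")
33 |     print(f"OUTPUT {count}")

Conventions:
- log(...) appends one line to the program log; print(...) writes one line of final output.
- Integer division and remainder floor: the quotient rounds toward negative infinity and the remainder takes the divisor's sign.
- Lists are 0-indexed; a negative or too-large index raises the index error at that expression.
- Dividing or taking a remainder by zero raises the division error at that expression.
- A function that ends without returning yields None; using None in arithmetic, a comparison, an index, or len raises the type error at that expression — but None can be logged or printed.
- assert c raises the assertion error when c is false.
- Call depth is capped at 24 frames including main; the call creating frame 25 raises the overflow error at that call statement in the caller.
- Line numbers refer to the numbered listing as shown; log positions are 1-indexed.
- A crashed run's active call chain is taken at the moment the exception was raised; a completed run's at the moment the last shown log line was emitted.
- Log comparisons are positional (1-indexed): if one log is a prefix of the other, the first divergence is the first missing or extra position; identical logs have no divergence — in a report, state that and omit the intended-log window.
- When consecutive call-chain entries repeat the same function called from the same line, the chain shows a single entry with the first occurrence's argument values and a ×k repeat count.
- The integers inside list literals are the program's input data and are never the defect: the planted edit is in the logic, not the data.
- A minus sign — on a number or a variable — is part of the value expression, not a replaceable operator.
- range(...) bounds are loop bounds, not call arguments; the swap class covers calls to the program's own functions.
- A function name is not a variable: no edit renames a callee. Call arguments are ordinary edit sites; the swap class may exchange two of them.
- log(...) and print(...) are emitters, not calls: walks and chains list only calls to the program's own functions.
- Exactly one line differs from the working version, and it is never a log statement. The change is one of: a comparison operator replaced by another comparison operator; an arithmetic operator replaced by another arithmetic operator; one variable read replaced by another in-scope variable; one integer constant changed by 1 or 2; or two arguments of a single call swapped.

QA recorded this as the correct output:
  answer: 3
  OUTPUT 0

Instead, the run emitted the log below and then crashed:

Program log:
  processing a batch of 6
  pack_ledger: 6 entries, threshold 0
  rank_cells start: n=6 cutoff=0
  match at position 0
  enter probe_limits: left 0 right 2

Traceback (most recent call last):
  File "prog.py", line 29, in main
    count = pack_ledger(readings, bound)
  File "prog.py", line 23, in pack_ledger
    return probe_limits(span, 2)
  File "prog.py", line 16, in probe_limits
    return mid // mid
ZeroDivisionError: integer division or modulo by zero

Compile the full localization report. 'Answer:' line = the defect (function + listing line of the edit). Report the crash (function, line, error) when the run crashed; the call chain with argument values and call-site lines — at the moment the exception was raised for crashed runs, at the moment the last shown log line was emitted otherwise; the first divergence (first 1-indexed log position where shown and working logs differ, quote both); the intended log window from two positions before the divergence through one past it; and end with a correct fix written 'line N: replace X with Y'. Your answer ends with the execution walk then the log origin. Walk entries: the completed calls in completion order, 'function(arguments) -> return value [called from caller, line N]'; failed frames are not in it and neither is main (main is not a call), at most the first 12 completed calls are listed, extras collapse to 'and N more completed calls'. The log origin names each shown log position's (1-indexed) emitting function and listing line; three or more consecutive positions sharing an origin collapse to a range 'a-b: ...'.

Answer: the defect is in probe_limits at line 16.
Core observation: The shown log is a 5-line prefix of the intended one, whose next entry is 'stage result 0'.
Crash: probe_limits, line 16, ZeroDivisionError.
Call chain: main -> pack_ledger([0, 12, 8, -2, 10, 12], 0) (called at line 29) -> probe_limits(0, 2) (called at line 23).
First divergence: position 6; the shown log stops at 5 lines while the working version next logs 'stage result 0'.
Intended log window:
  4: match at position 0
  5: enter probe_limits: left 0 right 2
  6: stage result 0
Execution walk:
  tally_events([0, 12, 8, -2, 10, 12], 0) -> 0  [called from rank_cells, line 8]
  rank_cells([0, 12, 8, -2, 10, 12], 0) -> 0  [called from pack_ledger, line 21]
Log origin:
  1: logged in main at line 28
  2: logged in pack_ledger at line 20
  3: logged in rank_cells at line 7
  4: logged in rank_cells at line 9
  5: logged in probe_limits at line 14
A correct fix: line 16: replace `mid // mid` with `mid // gap`.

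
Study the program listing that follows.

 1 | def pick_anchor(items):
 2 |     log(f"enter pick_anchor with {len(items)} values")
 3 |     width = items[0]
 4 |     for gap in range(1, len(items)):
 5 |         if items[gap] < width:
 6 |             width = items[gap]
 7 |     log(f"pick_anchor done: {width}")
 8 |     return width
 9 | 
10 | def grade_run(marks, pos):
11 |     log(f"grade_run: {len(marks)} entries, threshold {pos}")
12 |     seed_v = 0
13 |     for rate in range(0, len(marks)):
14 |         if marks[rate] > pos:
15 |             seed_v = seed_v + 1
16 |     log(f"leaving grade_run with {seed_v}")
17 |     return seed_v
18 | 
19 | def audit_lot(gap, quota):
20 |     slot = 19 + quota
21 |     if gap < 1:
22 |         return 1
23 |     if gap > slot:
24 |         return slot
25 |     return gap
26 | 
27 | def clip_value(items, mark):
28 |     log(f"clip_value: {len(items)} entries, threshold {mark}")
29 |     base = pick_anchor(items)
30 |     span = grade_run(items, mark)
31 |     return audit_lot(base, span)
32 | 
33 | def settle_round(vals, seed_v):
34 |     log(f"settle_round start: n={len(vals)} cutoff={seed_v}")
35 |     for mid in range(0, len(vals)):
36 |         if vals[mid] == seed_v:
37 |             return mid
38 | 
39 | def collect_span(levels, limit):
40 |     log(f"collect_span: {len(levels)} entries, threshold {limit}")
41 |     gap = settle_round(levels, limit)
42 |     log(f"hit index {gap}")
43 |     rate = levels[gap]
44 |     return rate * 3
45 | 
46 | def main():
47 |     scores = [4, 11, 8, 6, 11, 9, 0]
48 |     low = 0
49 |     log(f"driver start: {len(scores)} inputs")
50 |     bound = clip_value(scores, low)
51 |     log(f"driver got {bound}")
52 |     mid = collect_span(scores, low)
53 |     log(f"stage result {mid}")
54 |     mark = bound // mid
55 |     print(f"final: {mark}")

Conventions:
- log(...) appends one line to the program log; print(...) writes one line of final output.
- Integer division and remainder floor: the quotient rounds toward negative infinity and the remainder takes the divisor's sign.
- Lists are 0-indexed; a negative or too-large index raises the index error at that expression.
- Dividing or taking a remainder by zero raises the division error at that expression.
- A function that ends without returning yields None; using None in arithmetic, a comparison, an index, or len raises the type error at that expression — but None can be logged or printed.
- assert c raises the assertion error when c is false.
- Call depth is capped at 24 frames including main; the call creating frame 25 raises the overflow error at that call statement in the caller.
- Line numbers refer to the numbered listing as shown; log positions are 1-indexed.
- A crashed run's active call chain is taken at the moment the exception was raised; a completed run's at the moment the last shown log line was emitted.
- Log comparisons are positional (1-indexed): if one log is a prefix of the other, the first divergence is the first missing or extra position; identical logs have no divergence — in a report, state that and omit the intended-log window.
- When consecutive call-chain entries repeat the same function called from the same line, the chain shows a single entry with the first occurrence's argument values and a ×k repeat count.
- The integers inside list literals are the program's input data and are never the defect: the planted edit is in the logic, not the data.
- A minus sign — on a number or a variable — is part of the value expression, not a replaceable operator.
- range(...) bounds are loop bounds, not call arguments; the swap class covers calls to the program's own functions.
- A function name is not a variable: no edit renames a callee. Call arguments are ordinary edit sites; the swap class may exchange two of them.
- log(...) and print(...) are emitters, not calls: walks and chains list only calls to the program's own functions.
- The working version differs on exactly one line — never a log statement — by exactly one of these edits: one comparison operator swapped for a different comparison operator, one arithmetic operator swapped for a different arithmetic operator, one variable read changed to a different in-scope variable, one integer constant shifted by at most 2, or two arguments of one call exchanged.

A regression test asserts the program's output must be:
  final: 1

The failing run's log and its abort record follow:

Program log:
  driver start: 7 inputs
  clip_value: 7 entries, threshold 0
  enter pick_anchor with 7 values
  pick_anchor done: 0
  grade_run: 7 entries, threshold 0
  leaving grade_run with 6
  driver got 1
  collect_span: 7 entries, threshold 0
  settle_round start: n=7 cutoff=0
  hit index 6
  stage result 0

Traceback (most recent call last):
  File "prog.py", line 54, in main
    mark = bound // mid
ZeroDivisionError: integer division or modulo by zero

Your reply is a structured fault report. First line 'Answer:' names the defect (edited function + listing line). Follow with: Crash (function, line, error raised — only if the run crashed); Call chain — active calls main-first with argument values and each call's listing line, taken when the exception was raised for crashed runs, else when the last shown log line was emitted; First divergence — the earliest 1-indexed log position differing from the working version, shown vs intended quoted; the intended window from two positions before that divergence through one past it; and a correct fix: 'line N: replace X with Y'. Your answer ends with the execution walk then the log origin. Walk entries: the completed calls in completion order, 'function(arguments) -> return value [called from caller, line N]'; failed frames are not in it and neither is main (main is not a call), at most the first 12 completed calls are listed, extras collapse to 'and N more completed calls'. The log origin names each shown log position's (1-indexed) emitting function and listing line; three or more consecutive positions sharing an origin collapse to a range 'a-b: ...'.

Answer: the defect is in main at line 54.
Key fact: The logs agree in full; the defect surfaces as the crash itself.
Crash: main, line 54, ZeroDivisionError.
Call chain: main.
First divergence: none — the logs agree in full.
Execution walk:
  pick_anchor([4, 11, 8, 6, 11, 9, 0]) -> 0  [called from clip_value, line 29]
  grade_run([4, 11, 8, 6, 11, 9, 0], 0) -> 6  [called from clip_value, line 30]
  audit_lot(0, 6) -> 1  [called from clip_value, line 31]
  clip_value([4, 11, 8, 6, 11, 9, 0], 0) -> 1  [called from main, line 50]
  settle_round([4, 11, 8, 6, 11, 9, 0], 0) -> 6  [called from collect_span, line 41]
  collect_span([4, 11, 8, 6, 11, 9, 0], 0) -> 0  [called from main, line 52]
Origin of each log line:
  1: from main, line 49
  2: from clip_value, line 28
  3: from pick_anchor, line 2
  4: from pick_anchor, line 7
  5: from grade_run, line 11
  6: from grade_run, line 16
  7: from main, line 51
  8: from collect_span, line 40
  9: from settle_round, line 34
  10: from collect_span, line 42
  11: from main, line 53
A correct fix: line 54: replace `//` with `+`.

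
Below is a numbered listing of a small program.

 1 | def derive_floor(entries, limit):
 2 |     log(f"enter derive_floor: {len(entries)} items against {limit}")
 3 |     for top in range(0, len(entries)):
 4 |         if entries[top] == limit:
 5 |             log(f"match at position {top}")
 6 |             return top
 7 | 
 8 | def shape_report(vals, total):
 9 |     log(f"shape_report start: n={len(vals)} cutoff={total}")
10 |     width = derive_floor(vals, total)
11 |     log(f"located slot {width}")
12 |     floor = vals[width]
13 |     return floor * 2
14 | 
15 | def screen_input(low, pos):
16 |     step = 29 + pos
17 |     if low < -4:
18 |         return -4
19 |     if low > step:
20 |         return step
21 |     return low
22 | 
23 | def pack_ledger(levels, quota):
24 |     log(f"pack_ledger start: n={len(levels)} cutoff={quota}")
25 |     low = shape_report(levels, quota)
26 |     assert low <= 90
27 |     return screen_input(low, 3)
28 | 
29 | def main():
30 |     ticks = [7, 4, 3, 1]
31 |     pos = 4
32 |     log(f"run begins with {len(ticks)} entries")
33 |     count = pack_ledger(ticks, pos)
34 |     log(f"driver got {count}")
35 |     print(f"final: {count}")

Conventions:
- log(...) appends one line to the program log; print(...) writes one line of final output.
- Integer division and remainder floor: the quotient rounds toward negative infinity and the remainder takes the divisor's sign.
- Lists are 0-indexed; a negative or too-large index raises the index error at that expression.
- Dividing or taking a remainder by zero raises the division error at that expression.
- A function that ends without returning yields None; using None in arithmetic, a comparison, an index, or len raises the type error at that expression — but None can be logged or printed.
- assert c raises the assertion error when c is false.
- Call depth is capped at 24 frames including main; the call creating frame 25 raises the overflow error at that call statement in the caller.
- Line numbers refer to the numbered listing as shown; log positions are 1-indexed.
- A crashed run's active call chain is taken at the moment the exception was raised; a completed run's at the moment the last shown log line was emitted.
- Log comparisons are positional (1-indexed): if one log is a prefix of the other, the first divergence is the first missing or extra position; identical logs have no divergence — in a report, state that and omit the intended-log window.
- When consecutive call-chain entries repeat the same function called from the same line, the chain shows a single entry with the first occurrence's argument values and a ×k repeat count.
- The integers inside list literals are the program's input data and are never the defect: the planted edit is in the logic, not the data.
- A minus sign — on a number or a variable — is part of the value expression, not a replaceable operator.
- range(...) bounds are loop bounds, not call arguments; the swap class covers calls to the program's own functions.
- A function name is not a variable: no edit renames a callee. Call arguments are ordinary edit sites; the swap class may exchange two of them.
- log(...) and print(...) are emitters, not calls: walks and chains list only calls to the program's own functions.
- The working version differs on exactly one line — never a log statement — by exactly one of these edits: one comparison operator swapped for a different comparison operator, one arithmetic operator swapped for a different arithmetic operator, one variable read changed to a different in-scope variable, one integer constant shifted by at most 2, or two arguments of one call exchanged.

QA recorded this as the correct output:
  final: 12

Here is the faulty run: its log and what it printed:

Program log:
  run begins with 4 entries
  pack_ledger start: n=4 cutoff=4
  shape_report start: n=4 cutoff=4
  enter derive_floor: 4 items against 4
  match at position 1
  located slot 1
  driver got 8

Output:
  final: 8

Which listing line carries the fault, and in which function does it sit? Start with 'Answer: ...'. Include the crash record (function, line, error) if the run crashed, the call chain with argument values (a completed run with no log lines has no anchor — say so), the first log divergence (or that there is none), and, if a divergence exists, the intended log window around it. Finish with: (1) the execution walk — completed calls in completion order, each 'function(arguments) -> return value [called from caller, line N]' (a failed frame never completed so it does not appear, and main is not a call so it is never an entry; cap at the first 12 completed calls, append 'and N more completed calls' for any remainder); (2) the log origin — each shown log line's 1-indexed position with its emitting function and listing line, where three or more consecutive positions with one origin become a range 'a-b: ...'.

Answer: the defect is in shape_report at line 13.
Core observation: Everything matches until log position 7, which reads 'driver got 8' in place of 'driver got 12'.
Call chain: main.
First divergence: position 7 — the shown line 'driver got 8' should read 'driver got 12'.
Intended log window:
  5: match at position 1
  6: located slot 1
  7: driver got 12
Execution walk:
  derive_floor([7, 4, 3, 1], 4) -> 1  [called from shape_report, line 10]
  shape_report([7, 4, 3, 1], 4) -> 8  [called from pack_ledger, line 25]
  screen_input(8, 3) -> 8  [called from pack_ledger, line 27]
  pack_ledger([7, 4, 3, 1], 4) -> 8  [called from main, line 33]
Log origins:
  1: logged in main at line 32
  2: logged in pack_ledger at line 24
  3: logged in shape_report at line 9
  4: logged in derive_floor at line 2
  5: logged in derive_floor at line 5
  6: logged in shape_report at line 11
  7: logged in main at line 34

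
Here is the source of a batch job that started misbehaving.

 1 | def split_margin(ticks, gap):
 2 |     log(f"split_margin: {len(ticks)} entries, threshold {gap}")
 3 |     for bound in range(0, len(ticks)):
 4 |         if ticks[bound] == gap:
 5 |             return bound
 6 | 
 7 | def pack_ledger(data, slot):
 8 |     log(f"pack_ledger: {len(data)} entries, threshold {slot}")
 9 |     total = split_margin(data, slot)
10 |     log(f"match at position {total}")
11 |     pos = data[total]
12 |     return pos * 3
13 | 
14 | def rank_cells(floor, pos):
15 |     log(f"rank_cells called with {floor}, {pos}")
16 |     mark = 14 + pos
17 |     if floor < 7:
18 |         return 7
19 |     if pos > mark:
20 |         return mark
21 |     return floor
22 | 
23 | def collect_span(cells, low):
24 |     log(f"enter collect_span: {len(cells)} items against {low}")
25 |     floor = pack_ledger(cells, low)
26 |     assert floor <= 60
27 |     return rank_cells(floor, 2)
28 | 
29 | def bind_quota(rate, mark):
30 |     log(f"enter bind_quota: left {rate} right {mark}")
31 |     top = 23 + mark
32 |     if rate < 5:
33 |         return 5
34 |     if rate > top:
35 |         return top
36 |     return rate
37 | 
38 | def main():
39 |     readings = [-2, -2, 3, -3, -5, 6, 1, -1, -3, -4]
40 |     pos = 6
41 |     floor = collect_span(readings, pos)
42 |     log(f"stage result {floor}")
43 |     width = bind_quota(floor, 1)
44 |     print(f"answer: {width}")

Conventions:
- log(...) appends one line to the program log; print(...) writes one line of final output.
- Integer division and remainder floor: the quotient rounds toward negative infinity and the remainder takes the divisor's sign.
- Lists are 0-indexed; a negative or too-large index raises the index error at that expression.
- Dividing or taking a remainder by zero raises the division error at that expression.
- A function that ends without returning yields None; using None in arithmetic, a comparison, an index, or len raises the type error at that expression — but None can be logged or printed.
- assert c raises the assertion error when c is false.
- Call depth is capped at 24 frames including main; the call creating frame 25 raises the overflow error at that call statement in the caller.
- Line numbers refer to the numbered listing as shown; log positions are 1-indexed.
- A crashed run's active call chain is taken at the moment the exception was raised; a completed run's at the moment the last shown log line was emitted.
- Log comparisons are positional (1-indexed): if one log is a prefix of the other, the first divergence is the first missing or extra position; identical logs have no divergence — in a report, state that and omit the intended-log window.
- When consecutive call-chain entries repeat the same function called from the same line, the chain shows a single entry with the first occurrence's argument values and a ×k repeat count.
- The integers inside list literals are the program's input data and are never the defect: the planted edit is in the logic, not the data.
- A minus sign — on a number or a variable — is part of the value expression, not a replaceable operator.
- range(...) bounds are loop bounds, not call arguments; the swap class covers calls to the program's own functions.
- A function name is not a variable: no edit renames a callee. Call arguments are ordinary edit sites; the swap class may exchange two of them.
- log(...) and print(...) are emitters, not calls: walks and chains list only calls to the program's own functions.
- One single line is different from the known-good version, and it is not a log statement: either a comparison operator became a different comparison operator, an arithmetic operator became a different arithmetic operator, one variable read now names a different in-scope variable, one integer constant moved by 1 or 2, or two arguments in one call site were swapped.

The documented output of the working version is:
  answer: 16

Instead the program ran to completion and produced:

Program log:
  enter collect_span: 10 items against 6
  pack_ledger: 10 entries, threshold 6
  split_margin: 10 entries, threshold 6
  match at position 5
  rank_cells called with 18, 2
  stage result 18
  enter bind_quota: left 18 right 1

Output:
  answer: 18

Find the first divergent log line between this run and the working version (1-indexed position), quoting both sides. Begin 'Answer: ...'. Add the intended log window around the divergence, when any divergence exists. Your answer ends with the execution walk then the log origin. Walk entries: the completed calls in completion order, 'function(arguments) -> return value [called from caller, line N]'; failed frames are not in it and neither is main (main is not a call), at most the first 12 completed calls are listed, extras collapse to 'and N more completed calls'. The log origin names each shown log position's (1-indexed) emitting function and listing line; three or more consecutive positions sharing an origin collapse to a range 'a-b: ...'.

Answer: at position 6 the run shows 'stage result 18' where the working version logs 'stage result 16'.
Intended log window:
  4: match at position 5
  5: rank_cells called with 18, 2
  6: stage result 16
  7: enter bind_quota: left 16 right 1
Execution walk:
  split_margin([-2, -2, 3, -3, -5, 6, 1, -1, -3, -4], 6) -> 5  [called from pack_ledger, line 9]
  pack_ledger([-2, -2, 3, -3, -5, 6, 1, -1, -3, -4], 6) -> 18  [called from collect_span, line 25]
  rank_cells(18, 2) -> 18  [called from collect_span, line 27]
  collect_span([-2, -2, 3, -3, -5, 6, 1, -1, -3, -4], 6) -> 18  [called from main, line 41]
  bind_quota(18, 1) -> 18  [called from main, line 43]
Log origins:
  1: from collect_span, line 24
  2: from pack_ledger, line 8
  3: from split_margin, line 2
  4: from pack_ledger, line 10
  5: from rank_cells, line 15
  6: from main, line 42
  7: from bind_quota, line 30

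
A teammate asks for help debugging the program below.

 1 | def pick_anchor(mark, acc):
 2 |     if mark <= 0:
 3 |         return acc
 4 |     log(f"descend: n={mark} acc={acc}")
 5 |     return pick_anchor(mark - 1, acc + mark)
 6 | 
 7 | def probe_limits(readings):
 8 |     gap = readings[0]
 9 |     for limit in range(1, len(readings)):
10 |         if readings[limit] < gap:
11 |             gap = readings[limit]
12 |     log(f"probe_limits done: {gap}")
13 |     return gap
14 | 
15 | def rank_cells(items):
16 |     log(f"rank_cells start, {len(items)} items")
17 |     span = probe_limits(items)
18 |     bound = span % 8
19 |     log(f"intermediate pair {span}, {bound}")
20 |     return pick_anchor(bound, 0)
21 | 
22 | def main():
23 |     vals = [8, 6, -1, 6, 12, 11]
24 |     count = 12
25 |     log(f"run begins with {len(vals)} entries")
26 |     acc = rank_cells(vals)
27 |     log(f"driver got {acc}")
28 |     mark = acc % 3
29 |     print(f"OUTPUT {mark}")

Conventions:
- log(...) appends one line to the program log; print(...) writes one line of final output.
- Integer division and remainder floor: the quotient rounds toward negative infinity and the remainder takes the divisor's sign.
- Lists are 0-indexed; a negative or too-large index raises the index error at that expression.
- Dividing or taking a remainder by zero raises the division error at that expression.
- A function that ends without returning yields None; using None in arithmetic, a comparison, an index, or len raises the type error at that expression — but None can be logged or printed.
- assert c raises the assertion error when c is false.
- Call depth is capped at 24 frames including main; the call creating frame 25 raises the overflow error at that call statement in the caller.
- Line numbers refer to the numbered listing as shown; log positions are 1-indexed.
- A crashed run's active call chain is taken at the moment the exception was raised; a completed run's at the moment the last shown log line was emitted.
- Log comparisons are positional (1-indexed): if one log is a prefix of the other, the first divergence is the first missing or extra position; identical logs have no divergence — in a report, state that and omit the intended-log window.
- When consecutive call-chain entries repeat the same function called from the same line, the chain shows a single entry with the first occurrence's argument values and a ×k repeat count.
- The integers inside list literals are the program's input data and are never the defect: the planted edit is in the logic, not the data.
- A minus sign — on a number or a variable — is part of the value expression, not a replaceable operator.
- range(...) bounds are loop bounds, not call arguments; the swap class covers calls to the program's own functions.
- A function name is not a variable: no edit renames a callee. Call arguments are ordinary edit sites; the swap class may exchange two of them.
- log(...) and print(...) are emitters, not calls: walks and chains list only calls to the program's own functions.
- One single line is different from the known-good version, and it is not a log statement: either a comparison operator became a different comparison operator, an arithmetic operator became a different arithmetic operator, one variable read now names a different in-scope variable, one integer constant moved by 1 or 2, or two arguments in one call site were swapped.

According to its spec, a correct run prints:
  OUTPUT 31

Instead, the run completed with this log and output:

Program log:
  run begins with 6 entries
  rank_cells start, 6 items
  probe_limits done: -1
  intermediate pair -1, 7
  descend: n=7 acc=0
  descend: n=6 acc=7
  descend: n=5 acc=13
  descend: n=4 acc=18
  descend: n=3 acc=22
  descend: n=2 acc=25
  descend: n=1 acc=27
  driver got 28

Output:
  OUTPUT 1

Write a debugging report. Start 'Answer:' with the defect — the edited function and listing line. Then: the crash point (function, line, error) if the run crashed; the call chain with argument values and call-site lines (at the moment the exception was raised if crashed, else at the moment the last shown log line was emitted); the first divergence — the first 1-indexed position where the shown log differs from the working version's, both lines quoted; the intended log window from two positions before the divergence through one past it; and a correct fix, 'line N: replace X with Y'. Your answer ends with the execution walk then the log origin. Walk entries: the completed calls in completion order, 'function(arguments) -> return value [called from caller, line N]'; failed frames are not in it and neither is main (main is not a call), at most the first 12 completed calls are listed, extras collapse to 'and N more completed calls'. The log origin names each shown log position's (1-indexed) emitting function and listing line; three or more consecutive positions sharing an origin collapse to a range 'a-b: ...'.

Answer: the defect is in main at line 28.
Key observation: Every logged value matches the working version; the printed result is what differs.
Call chain: main.
First divergence: none (the log streams are identical).
Execution walk:
  probe_limits([8, 6, -1, 6, 12, 11]) -> -1  [called from rank_cells, line 17]
  pick_anchor(0, 28) -> 28  [called from pick_anchor, line 5]
  pick_anchor(1, 27) -> 28  [called from pick_anchor, line 5]
  pick_anchor(2, 25) -> 28  [called from pick_anchor, line 5]
  pick_anchor(3, 22) -> 28  [called from pick_anchor, line 5]
  pick_anchor(4, 18) -> 28  [called from pick_anchor, line 5]
  pick_anchor(5, 13) -> 28  [called from pick_anchor, line 5]
  pick_anchor(6, 7) -> 28  [called from pick_anchor, line 5]
  pick_anchor(7, 0) -> 28  [called from rank_cells, line 20]
  rank_cells([8, 6, -1, 6, 12, 11]) -> 28  [called from main, line 26]
Origin of each log line:
  1: logged in main at line 25
  2: logged in rank_cells at line 16
  3: logged in probe_limits at line 12
  4: logged in rank_cells at line 19
  5-11: logged in pick_anchor at line 4
  12: logged in main at line 27
A correct fix: line 28: replace `%` with `+`.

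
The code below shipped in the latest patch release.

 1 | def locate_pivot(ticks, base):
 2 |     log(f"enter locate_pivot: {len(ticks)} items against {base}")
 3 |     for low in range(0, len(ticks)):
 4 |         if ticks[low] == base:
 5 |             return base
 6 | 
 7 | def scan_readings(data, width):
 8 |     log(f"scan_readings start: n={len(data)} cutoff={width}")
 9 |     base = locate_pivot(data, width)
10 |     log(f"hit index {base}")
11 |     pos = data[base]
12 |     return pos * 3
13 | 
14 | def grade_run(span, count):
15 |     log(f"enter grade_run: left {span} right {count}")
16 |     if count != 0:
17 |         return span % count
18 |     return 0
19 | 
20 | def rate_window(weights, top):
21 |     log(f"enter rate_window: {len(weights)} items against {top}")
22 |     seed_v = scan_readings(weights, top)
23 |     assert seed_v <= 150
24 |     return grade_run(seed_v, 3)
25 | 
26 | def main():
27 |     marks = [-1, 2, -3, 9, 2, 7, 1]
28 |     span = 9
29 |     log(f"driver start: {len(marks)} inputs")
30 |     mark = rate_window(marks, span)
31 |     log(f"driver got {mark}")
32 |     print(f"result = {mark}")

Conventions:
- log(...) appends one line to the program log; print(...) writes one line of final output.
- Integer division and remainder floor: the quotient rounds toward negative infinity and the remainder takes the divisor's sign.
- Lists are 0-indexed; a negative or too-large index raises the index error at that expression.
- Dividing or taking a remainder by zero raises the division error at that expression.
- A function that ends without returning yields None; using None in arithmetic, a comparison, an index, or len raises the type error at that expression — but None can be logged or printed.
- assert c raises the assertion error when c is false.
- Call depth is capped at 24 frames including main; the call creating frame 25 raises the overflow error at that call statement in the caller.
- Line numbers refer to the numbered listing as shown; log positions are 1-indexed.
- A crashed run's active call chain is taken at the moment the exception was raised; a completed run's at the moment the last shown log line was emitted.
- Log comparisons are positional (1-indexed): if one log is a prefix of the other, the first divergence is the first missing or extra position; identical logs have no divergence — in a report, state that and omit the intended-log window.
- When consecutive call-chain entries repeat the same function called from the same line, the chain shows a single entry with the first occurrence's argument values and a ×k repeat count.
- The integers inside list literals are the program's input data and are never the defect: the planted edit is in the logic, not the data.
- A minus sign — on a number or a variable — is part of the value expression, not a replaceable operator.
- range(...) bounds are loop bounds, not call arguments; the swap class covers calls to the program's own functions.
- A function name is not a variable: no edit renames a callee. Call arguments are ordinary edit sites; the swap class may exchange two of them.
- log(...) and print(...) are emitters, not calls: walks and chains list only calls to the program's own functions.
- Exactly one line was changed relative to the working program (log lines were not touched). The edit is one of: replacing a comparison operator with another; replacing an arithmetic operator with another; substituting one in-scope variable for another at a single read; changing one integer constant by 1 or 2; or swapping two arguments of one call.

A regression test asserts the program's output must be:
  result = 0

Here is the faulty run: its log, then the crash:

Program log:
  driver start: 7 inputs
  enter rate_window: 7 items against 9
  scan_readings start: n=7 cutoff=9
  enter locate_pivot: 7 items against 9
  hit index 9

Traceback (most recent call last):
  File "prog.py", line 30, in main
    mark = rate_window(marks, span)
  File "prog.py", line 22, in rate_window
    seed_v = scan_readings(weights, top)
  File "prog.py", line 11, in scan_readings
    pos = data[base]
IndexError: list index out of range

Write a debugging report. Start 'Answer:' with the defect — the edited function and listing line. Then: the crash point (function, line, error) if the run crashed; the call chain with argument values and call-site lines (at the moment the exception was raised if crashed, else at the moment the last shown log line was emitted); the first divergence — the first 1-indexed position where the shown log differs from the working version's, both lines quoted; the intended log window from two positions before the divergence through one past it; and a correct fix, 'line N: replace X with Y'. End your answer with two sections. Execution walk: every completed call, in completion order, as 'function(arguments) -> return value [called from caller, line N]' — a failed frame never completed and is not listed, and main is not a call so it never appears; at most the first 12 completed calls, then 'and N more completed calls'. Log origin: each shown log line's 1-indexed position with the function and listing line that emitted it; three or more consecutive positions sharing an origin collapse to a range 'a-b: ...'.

Answer: the defect is in locate_pivot at line 5.
Key fact: Log line 5 is where behavior first shows: 'hit index 9' appears instead of 'hit index 3'.
Crash: scan_readings, line 11, IndexError.
Call chain: main -> rate_window([-1, 2, -3, 9, 2, 7, 1], 9) (called at line 30) -> scan_readings([-1, 2, -3, 9, 2, 7, 1], 9) (called at line 22).
First divergence: at position 5 the run shows 'hit index 9' where the working version logs 'hit index 3'.
Intended log window:
  3: scan_readings start: n=7 cutoff=9
  4: enter locate_pivot: 7 items against 9
  5: hit index 3
  6: enter grade_run: left 27 right 3
Execution walk:
  locate_pivot([-1, 2, -3, 9, 2, 7, 1], 9) -> 9  [called from scan_readings, line 9]
Origin of each log line:
  1: logged in main at line 29
  2: logged in rate_window at line 21
  3: logged in scan_readings at line 8
  4: logged in locate_pivot at line 2
  5: logged in scan_readings at line 10
A correct fix: line 5: replace `base` with `low`.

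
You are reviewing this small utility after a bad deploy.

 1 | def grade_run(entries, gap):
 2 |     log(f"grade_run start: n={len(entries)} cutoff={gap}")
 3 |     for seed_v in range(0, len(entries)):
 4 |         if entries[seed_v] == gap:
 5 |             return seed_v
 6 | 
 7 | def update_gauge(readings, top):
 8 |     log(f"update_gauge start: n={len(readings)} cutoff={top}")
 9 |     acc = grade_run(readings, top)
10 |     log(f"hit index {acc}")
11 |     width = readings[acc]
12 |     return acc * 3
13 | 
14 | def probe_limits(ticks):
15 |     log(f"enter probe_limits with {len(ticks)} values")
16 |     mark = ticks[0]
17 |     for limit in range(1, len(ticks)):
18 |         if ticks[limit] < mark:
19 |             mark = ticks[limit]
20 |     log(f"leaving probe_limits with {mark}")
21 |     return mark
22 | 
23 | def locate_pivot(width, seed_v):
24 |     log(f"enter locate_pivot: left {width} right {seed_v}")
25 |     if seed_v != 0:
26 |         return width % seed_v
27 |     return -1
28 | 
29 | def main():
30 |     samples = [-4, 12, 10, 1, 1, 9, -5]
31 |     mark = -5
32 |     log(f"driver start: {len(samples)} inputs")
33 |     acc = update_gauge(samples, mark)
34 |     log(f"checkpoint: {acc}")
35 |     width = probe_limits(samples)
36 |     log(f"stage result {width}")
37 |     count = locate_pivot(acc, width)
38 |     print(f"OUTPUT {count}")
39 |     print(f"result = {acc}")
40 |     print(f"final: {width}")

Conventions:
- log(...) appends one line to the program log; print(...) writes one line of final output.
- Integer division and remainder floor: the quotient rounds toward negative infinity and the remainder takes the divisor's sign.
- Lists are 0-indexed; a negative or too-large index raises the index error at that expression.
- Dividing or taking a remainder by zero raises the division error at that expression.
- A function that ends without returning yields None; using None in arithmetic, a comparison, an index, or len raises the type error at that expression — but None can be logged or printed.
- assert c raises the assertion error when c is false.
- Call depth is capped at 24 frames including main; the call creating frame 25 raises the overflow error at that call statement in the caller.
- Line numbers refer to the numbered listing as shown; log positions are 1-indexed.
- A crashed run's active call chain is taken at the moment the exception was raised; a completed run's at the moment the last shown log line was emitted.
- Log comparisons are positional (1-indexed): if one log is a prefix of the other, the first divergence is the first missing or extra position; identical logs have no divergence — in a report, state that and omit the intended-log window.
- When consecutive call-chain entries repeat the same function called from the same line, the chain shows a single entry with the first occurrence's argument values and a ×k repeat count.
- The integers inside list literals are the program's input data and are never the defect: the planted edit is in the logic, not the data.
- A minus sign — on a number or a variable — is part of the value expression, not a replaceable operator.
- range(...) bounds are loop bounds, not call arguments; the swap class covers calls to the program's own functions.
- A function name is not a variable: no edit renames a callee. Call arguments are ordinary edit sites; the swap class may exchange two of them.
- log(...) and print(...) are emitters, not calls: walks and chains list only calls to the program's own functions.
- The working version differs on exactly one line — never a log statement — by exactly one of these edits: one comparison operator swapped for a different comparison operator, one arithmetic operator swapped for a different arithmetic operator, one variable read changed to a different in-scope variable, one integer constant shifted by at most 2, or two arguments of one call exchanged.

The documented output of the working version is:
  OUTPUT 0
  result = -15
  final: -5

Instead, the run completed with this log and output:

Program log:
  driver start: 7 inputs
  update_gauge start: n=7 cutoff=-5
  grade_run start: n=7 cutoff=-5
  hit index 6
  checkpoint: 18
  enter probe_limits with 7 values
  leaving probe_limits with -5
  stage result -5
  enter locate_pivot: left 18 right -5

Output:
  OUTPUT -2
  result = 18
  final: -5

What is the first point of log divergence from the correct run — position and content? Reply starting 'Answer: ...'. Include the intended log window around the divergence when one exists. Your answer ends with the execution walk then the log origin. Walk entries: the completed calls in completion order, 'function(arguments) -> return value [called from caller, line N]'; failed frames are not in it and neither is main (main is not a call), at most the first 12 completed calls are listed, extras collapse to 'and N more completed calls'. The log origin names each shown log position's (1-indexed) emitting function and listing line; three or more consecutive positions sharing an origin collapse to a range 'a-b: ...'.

Answer: position 5 — shown 'checkpoint: 18', intended 'checkpoint: -15'.
Intended log window:
  3: grade_run start: n=7 cutoff=-5
  4: hit index 6
  5: checkpoint: -15
  6: enter probe_limits with 7 values
Execution walk:
  grade_run([-4, 12, 10, 1, 1, 9, -5], -5) -> 6  [called from update_gauge, line 9]
  update_gauge([-4, 12, 10, 1, 1, 9, -5], -5) -> 18  [called from main, line 33]
  probe_limits([-4, 12, 10, 1, 1, 9, -5]) -> -5  [called from main, line 35]
  locate_pivot(18, -5) -> -2  [called from main, line 37]
Log origins:
  1: emitted by main (line 32)
  2: emitted by update_gauge (line 8)
  3: emitted by grade_run (line 2)
  4: emitted by update_gauge (line 10)
  5: emitted by main (line 34)
  6: emitted by probe_limits (line 15)
  7: emitted by probe_limits (line 20)
  8: emitted by main (line 36)
  9: emitted by locate_pivot (line 24)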